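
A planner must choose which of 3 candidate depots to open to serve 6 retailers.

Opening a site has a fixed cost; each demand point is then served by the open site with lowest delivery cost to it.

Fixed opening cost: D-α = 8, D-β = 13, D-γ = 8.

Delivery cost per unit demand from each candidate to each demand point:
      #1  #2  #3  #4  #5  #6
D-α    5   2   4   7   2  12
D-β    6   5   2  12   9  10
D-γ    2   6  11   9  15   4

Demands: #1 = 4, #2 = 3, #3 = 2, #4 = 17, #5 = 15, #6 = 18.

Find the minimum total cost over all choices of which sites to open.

259

Open {D-α, D-γ}: assign each demand point to its cheapest open site.
  #1→D-γ 4×2=8, #2→D-α 3×2=6, #3→D-α 2×4=8, #4→D-α 17×7=119, #5→D-α 15×2=30, #6→D-γ 18×4=72
  delivery cost 243, fixed 16 → total 259.
Compare {D-α, D-β, D-γ}: delivery cost 239 + fixed 29 = 268.
Compare {D-α, D-β}: delivery cost 359 + fixed 21 = 380.
Compare {D-α}: delivery cost 399 + fixed 8 = 407.
All other subsets cost ≥ 268. Minimum total cost: 259.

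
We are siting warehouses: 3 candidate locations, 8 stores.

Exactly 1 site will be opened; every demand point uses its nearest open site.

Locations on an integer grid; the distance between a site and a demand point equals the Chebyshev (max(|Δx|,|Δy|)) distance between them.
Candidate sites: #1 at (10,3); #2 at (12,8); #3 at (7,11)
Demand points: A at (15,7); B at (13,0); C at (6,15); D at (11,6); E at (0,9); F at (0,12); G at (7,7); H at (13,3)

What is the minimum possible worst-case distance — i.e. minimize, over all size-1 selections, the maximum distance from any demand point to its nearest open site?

11

Open {#3}.
  Farthest demand point is B at distance 11 (to #3); all others are ≤ 11.
With {#1} the worst case is 12.
With {#2} the worst case is 12.
No size-1 selection achieves below 11.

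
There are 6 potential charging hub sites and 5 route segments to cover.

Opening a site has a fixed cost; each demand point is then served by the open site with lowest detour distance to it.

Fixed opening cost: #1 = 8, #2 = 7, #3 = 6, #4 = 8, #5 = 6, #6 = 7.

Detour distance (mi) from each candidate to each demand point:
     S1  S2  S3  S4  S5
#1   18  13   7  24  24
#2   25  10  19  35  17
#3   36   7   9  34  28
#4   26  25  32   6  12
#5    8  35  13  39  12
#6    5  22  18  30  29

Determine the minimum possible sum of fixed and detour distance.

60

Open {#3, #4, #6}: assign each demand point to its cheapest open site.
  S1→#6 5, S2→#3 7, S3→#3 9, S4→#4 6, S5→#4 12
  detour distance 39, fixed 21 → total 60.
Compare {#3, #4, #5}: detour distance 42 + fixed 20 = 62.
Compare {#1, #4, #6}: detour distance 43 + fixed 23 = 66.
Compare {#1, #3, #4, #6}: detour distance 37 + fixed 29 = 66.
All other subsets cost ≥ 62. Minimum total cost: 60.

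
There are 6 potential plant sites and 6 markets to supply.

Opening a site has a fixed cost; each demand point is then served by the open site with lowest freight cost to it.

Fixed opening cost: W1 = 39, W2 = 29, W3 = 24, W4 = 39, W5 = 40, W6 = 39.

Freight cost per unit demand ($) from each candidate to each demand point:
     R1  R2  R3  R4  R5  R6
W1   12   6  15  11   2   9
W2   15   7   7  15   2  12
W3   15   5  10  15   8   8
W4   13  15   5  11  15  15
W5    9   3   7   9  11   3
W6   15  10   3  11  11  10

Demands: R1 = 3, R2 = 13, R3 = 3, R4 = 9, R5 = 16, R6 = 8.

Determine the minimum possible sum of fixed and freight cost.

Open {W2, W5}: assign each demand point to its cheapest open site.
  R1→W5 3×9=27, R2→W5 13×3=39, R3→W2 3×7=21, R4→W5 9×9=81, R5→W2 16×2=32, R6→W5 8×3=24
  freight cost 224, fixed 69 → total 293.
Compare {W1, W5}: freight cost 224 + fixed 79 = 303.
Compare {W2, W3, W5}: freight cost 224 + fixed 93 = 317.
Compare {W2, W5, W6}: freight cost 212 + fixed 108 = 320.
All other subsets cost ≥ 303. Minimum total cost: 293.

293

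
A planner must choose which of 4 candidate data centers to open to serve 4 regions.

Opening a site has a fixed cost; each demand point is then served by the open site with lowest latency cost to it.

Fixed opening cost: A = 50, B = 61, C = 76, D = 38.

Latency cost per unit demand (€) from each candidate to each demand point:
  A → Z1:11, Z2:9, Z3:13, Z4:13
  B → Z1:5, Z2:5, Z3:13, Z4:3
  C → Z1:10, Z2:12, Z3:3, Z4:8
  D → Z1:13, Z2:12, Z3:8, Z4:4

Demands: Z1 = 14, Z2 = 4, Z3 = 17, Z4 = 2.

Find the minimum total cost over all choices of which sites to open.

Open {B, C}: assign each demand point to its cheapest open site.
  Z1→B 14×5=70, Z2→B 4×5=20, Z3→C 17×3=51, Z4→B 2×3=6
  latency cost 147, fixed 137 → total 284.
Compare {B, C, D}: latency cost 147 + fixed 175 = 322.
Compare {C}: latency cost 255 + fixed 76 = 331.
Compare {B, D}: latency cost 232 + fixed 99 = 331.
All other subsets cost ≥ 322. Minimum total cost: 284.

284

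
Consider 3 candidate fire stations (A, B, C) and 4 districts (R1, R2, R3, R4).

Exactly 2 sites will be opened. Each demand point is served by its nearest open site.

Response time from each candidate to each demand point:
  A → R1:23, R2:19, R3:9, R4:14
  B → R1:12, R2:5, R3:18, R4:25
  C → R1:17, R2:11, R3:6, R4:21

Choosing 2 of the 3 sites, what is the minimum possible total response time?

Open {A, B}.
  R1→B 12, R2→B 5, R3→A 9, R4→A 14  ⇒ total 40.
Compare {B, C}: total 44.
Compare {A, C}: total 48.

40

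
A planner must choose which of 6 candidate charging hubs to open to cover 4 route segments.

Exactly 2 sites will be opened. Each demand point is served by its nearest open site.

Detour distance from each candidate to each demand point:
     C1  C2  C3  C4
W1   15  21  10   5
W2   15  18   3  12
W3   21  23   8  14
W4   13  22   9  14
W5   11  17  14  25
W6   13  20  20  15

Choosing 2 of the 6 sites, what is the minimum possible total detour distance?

Open {W1, W2}.
  C1→W1 15, C2→W2 18, C3→W2 3, C4→W1 5  ⇒ total 41.
Compare {W1, W5}: total 43.
Compare {W2, W5}: total 43.
No size-2 selection does better; minimum is 41.

41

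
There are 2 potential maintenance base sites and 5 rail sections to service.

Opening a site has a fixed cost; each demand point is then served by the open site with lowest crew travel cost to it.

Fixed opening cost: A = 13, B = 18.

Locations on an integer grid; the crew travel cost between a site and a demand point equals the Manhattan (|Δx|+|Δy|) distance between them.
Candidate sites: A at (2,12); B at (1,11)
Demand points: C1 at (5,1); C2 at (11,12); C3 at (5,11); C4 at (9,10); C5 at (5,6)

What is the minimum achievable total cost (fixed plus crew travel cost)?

Open {A}: assign each demand point to its cheapest open site.
  C1→A 14, C2→A 9, C3→A 4, C4→A 9, C5→A 9
  crew travel cost 45, fixed 13 → total 58.
Compare {B}: crew travel cost 47 + fixed 18 = 65.
Compare {A, B}: crew travel cost 45 + fixed 31 = 76.

58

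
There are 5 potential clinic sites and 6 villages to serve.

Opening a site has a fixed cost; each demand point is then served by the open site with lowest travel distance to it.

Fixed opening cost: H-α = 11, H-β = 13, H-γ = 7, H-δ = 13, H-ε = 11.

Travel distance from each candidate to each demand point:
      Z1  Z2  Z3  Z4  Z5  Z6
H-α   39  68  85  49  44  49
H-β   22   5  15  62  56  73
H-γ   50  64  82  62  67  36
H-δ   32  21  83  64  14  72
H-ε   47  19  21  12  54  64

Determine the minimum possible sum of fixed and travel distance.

Open {H-β, H-γ, H-δ, H-ε}: assign each demand point to its cheapest open site.
  Z1→H-β 22, Z2→H-β 5, Z3→H-β 15, Z4→H-ε 12, Z5→H-δ 14, Z6→H-γ 36
  travel distance 104, fixed 44 → total 148.
Compare {H-α, H-β, H-γ, H-δ, H-ε}: travel distance 104 + fixed 55 = 159.
Compare {H-γ, H-δ, H-ε}: travel distance 134 + fixed 31 = 165.
Compare {H-α, H-β, H-δ, H-ε}: travel distance 117 + fixed 48 = 165.
All other subsets cost ≥ 159. Minimum total cost: 148.

148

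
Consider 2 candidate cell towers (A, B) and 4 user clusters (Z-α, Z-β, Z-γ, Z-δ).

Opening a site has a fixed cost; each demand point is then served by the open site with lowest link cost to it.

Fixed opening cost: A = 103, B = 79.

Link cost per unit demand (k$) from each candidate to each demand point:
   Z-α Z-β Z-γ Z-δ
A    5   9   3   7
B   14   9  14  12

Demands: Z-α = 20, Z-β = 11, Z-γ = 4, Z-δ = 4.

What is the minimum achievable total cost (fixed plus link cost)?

Open {A}: assign each demand point to its cheapest open site.
  Z-α→A 20×5=100, Z-β→A 11×9=99, Z-γ→A 4×3=12, Z-δ→A 4×7=28
  link cost 239, fixed 103 → total 342.
Compare {A, B}: link cost 239 + fixed 182 = 421.
Compare {B}: link cost 483 + fixed 79 = 562.

342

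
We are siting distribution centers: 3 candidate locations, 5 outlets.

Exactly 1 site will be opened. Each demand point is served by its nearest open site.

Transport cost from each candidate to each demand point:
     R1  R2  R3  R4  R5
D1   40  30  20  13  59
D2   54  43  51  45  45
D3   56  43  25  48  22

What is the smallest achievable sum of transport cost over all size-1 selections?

162

Open {D1}.
  R1→D1 40, R2→D1 30, R3→D1 20, R4→D1 13, R5→D1 59  ⇒ total 162.
Compare {D3}: total 194.
Compare {D2}: total 238.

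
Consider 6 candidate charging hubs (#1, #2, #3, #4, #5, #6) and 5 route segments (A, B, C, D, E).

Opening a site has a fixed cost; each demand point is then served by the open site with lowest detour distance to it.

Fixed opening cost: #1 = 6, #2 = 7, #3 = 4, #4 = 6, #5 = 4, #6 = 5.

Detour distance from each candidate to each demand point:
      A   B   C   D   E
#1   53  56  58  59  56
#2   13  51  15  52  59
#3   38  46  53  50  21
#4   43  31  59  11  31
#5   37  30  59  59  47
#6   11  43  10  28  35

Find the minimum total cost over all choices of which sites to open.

99

Open {#3, #4, #6}: assign each demand point to its cheapest open site.
  A→#6 11, B→#4 31, C→#6 10, D→#4 11, E→#3 21
  detour distance 84, fixed 15 → total 99.
Compare {#3, #4, #5, #6}: detour distance 83 + fixed 19 = 102.
Compare {#4, #6}: detour distance 94 + fixed 11 = 105.
Compare {#1, #3, #4, #6}: detour distance 84 + fixed 21 = 105.
All other subsets cost ≥ 102. Minimum total cost: 99.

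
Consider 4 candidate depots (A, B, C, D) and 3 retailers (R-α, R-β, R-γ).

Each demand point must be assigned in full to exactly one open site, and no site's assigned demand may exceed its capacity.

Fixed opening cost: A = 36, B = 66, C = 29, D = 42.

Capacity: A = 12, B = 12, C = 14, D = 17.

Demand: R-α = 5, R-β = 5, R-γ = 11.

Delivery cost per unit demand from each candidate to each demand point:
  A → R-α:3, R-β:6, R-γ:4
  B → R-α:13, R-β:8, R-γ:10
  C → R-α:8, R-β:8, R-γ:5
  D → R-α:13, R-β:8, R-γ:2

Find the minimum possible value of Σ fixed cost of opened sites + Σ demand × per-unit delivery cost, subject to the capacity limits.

145

Open {A, D}; cheapest assignment that respects the capacities:
  A (cap 12, load 10): R-α, R-β — cost 5×3 + 5×6 = 45
  D (cap 17, load 11): R-γ — cost 11×2 = 22
  Shipping 67, fixed 78 → total 145.
  Any other capacity-feasible assignment to {A, D} ships for at least 67.
Compare {A, C}: its best feasible assignment gives total 165.
Compare {C, D}: its best feasible assignment gives total 173.
Every other set of open sites that can feasibly serve all demand totals ≥ 165 even under its best assignment. Minimum: 145.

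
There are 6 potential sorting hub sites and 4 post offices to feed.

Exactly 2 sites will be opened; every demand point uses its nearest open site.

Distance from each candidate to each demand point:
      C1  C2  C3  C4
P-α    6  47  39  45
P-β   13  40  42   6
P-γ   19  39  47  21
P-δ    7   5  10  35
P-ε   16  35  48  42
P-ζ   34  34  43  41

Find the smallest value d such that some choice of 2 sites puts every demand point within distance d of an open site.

10

Open {P-β, P-δ}.
  Farthest demand point is C3 at distance 10 (to P-δ); all others are ≤ 10.
With {P-γ, P-δ} the worst case is 21.
With {P-α, P-δ} the worst case is 35.
No size-2 selection achieves below 10.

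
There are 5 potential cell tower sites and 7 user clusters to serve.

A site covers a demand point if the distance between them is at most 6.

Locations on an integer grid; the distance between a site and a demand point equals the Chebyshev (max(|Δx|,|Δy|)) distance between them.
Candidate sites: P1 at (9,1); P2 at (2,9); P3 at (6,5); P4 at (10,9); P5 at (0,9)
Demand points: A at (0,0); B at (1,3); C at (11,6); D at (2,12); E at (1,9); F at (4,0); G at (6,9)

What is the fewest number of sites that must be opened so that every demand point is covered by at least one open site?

2

Coverage sets (demand points within 6 of each site):
  P1: {C, F}
  P2: {B, D, E, G}
  P3: {A, B, C, E, F, G}
  P4: {C, G}
  P5: {B, D, E, G}
No single site covers all 7 demand points.
But {P2, P3} covers everything, so the minimum is 2.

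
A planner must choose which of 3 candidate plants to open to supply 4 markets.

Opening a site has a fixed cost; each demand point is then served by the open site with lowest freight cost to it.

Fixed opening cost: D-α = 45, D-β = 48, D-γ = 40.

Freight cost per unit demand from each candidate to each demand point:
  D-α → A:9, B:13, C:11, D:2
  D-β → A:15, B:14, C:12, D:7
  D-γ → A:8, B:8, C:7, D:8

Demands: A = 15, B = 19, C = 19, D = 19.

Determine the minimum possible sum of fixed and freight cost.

528

Open {D-α, D-γ}: assign each demand point to its cheapest open site.
  A→D-γ 15×8=120, B→D-γ 19×8=152, C→D-γ 19×7=133, D→D-α 19×2=38
  freight cost 443, fixed 85 → total 528.
Compare {D-α, D-β, D-γ}: freight cost 443 + fixed 133 = 576.
Compare {D-γ}: freight cost 557 + fixed 40 = 597.
Compare {D-β, D-γ}: freight cost 538 + fixed 88 = 626.
All other subsets cost ≥ 576. Minimum total cost: 528.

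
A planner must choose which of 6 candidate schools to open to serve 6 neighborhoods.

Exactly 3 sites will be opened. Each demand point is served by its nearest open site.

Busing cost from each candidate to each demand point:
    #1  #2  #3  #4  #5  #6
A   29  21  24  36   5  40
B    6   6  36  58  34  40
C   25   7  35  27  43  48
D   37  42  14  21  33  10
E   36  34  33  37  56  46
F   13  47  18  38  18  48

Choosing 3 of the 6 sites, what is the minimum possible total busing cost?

62

Open {A, B, D}.
  #1→B 6, #2→B 6, #3→D 14, #4→D 21, #5→A 5, #6→D 10  ⇒ total 62.
Compare {B, D, F}: total 75.
Compare {A, C, D}: total 82.
No size-3 selection does better; minimum is 62.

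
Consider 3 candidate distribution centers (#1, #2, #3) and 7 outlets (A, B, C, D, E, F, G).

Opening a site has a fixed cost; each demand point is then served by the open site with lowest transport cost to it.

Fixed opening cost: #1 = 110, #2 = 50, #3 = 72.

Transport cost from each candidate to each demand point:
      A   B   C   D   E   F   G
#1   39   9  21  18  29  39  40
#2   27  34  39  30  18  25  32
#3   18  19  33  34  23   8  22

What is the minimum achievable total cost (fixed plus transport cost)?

Open {#3}: assign each demand point to its cheapest open site.
  A→#3 18, B→#3 19, C→#3 33, D→#3 34, E→#3 23, F→#3 8, G→#3 22
  transport cost 157, fixed 72 → total 229.
Compare {#2}: transport cost 205 + fixed 50 = 255.
Compare {#2, #3}: transport cost 148 + fixed 122 = 270.
Compare {#1, #3}: transport cost 119 + fixed 182 = 301.
All other subsets cost ≥ 255. Minimum total cost: 229.

229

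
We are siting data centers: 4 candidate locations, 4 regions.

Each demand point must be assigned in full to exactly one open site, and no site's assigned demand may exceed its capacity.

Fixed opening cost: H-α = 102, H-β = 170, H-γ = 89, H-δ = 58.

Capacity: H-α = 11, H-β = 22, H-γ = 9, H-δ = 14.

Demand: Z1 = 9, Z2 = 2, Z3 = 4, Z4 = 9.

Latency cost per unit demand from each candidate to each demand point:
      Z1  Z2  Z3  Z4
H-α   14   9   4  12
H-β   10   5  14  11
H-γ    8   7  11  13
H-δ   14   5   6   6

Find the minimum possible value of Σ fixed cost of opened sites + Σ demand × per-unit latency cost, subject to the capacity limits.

382

Open {H-α, H-δ}; cheapest assignment that respects the capacities:
  H-α (cap 11, load 11): Z1, Z2 — cost 9×14 + 2×9 = 144
  H-δ (cap 14, load 13): Z3, Z4 — cost 4×6 + 9×6 = 78
  Shipping 222, fixed 160 → total 382.
  Any other capacity-feasible assignment to {H-α, H-δ} ships for at least 222.
Compare {H-α, H-γ, H-δ}: its best feasible assignment gives total 401.
Compare {H-β, H-δ}: its best feasible assignment gives total 406.
Every other set of open sites that can feasibly serve all demand totals ≥ 401 even under its best assignment. Minimum: 382.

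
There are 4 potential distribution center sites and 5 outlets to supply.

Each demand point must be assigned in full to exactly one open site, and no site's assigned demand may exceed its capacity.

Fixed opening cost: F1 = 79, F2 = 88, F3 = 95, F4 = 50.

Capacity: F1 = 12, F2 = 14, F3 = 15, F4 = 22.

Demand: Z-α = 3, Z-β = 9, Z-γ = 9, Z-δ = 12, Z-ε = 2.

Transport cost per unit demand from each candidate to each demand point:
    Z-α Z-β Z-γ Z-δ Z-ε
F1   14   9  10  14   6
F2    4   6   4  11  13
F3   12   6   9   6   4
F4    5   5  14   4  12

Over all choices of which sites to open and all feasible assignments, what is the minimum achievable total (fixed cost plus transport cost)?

305

Open {F2, F4}; cheapest assignment that respects the capacities:
  F2 (cap 14, load 14): Z-α, Z-γ, Z-ε — cost 3×4 + 9×4 + 2×13 = 74
  F4 (cap 22, load 21): Z-β, Z-δ — cost 9×5 + 12×4 = 93
  Shipping 167, fixed 138 → total 305.
  Any other capacity-feasible assignment to {F2, F4} ships for at least 167.
Compare {F3, F4}: its best feasible assignment gives total 363.
Compare {F1, F2, F4}: its best feasible assignment gives total 370.
Every other set of open sites that can feasibly serve all demand totals ≥ 363 even under its best assignment. Minimum: 305.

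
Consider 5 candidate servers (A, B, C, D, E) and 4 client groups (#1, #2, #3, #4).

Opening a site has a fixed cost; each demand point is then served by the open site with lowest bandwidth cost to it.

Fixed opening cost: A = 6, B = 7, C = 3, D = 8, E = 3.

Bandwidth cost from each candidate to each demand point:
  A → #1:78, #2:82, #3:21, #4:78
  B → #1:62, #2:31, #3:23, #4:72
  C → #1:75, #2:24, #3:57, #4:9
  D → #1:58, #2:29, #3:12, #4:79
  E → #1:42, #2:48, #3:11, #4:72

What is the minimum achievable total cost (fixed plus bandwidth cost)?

92

Open {C, E}: assign each demand point to its cheapest open site.
  #1→E 42, #2→C 24, #3→E 11, #4→C 9
  bandwidth cost 86, fixed 6 → total 92.
Compare {A, C, E}: bandwidth cost 86 + fixed 12 = 98.
Compare {B, C, E}: bandwidth cost 86 + fixed 13 = 99.
Compare {C, D, E}: bandwidth cost 86 + fixed 14 = 100.
All other subsets cost ≥ 98. Minimum total cost: 92.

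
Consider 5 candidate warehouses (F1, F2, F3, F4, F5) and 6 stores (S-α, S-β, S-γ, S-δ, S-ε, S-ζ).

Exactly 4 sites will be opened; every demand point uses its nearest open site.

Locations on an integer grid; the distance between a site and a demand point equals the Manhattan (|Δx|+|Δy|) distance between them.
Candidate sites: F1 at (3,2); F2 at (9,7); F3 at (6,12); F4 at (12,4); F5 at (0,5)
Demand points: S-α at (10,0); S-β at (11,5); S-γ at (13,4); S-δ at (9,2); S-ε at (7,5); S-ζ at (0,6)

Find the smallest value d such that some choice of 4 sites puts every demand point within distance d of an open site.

6

Open {F1, F2, F4, F5}.
  Farthest demand point is S-α at distance 6 (to F4); all others are ≤ 6.
With {F1, F3, F4, F5} the worst case is 6.
With {F2, F3, F4, F5} the worst case is 6.
No size-4 selection achieves below 6.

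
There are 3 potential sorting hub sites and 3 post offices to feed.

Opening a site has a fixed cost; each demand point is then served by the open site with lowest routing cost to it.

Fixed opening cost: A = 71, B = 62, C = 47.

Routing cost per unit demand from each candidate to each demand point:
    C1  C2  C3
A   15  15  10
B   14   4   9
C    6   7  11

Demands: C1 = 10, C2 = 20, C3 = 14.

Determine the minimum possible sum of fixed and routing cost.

375

Open {B, C}: assign each demand point to its cheapest open site.
  C1→C 10×6=60, C2→B 20×4=80, C3→B 14×9=126
  routing cost 266, fixed 109 → total 375.
Compare {C}: routing cost 354 + fixed 47 = 401.
Compare {B}: routing cost 346 + fixed 62 = 408.
Compare {A, B, C}: routing cost 266 + fixed 180 = 446.
All other subsets cost ≥ 401. Minimum total cost: 375.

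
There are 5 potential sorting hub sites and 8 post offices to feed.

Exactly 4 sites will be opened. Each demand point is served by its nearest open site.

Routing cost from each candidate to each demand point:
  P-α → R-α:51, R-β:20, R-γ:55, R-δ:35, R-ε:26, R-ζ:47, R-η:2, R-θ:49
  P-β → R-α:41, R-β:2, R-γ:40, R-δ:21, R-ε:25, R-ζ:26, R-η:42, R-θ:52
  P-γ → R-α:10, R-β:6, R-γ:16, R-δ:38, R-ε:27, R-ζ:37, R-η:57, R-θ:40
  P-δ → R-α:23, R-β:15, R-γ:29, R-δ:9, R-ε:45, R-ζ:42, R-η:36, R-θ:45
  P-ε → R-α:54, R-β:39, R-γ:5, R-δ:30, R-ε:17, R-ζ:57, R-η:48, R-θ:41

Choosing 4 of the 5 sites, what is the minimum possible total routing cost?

123

Open {P-α, P-β, P-γ, P-ε}.
  R-α→P-γ 10, R-β→P-β 2, R-γ→P-ε 5, R-δ→P-β 21, R-ε→P-ε 17, R-ζ→P-β 26, R-η→P-α 2, R-θ→P-γ 40  ⇒ total 123.
Compare {P-α, P-β, P-δ, P-ε}: total 125.
Compare {P-α, P-γ, P-δ, P-ε}: total 126.
No size-4 selection does better; minimum is 123.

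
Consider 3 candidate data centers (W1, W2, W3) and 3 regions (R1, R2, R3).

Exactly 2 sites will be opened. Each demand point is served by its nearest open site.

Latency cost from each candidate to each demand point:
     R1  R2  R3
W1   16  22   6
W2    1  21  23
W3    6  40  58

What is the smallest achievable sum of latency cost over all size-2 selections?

28

Open {W1, W2}.
  R1→W2 1, R2→W2 21, R3→W1 6  ⇒ total 28.
Compare {W1, W3}: total 34.
Compare {W2, W3}: total 45.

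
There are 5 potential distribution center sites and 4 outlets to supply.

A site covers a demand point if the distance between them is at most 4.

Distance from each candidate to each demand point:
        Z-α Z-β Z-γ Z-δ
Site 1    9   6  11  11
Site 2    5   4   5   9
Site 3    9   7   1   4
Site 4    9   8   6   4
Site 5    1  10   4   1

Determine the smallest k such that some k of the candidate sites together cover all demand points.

2

Coverage sets (demand points within 4 of each site):
  Site 1: {}
  Site 2: {Z-β}
  Site 3: {Z-γ, Z-δ}
  Site 4: {Z-δ}
  Site 5: {Z-α, Z-γ, Z-δ}
No single site covers all 4 demand points.
But {Site 2, Site 5} covers everything, so the minimum is 2.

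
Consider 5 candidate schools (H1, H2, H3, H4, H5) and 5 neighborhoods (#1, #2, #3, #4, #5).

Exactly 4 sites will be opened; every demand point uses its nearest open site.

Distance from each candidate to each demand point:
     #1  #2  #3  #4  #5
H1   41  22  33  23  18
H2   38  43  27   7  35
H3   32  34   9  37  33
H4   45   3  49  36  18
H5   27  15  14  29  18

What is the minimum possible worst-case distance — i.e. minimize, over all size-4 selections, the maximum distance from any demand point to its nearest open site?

27

Open {H1, H2, H3, H5}.
  Farthest demand point is #1 at distance 27 (to H5); all others are ≤ 27.
With {H1, H2, H4, H5} the worst case is 27.
With {H1, H3, H4, H5} the worst case is 27.
No size-4 selection achieves below 27.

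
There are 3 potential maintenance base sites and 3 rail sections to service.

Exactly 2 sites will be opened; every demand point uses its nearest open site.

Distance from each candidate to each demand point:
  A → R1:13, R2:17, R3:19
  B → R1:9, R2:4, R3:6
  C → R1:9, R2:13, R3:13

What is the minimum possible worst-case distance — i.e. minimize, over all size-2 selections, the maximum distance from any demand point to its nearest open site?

9

Open {A, B}.
  Farthest demand point is R1 at distance 9 (to B); all others are ≤ 9.
With {B, C} the worst case is 9.
With {A, C} the worst case is 13.
No size-2 selection achieves below 9.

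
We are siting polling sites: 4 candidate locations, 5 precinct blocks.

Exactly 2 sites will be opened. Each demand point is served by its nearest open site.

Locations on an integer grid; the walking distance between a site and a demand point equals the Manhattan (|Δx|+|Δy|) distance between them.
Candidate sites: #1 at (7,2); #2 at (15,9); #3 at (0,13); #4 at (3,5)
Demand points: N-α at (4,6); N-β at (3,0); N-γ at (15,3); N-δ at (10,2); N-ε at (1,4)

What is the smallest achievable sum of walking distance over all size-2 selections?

Open {#1, #4}.
  N-α→#4 2, N-β→#4 5, N-γ→#1 9, N-δ→#1 3, N-ε→#4 3  ⇒ total 22.
Compare {#2, #4}: total 26.
Compare {#1, #2}: total 30.
No size-2 selection does better; minimum is 22.

22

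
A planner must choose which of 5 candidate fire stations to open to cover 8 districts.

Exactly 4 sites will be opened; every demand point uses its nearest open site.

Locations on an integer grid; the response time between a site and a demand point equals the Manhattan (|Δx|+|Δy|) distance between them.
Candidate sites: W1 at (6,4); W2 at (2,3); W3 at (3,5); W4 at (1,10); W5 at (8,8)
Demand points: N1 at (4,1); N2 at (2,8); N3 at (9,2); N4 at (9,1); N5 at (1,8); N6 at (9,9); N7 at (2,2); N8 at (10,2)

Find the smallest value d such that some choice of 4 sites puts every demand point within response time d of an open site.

Open {W1, W2, W3, W5}.
  Farthest demand point is N4 at response time 6 (to W1); all others are ≤ 6.
With {W1, W2, W4, W5} the worst case is 6.
With {W1, W3, W4, W5} the worst case is 6.
No size-4 selection achieves below 6.

6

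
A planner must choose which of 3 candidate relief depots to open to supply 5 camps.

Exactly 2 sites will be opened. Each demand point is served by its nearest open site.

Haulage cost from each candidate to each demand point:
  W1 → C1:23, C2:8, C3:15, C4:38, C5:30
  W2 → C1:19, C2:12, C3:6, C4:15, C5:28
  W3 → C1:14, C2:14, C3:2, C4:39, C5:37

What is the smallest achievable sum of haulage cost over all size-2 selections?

71

Open {W2, W3}.
  C1→W3 14, C2→W2 12, C3→W3 2, C4→W2 15, C5→W2 28  ⇒ total 71.
Compare {W1, W2}: total 76.
Compare {W1, W3}: total 92.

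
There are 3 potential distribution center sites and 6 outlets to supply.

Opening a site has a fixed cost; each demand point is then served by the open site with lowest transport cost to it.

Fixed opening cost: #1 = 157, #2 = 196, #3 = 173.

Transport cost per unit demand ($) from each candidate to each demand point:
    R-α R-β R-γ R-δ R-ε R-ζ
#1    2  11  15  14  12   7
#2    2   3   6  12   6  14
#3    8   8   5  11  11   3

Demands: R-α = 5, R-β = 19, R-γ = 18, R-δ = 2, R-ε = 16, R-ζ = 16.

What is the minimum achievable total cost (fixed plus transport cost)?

692

Open {#2, #3}: assign each demand point to its cheapest open site.
  R-α→#2 5×2=10, R-β→#2 19×3=57, R-γ→#3 18×5=90, R-δ→#3 2×11=22, R-ε→#2 16×6=96, R-ζ→#3 16×3=48
  transport cost 323, fixed 369 → total 692.
Compare {#3}: transport cost 528 + fixed 173 = 701.
Compare {#2}: transport cost 519 + fixed 196 = 715.
Compare {#1, #2}: transport cost 407 + fixed 353 = 760.
All other subsets cost ≥ 701. Minimum total cost: 692.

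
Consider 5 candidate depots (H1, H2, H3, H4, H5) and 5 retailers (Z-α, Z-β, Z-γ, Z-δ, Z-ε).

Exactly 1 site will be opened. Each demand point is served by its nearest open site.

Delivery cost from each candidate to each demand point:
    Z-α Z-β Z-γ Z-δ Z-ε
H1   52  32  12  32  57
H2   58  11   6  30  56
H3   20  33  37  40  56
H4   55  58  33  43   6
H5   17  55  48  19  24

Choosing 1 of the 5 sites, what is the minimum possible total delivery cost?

161

Open {H2}.
  Z-α→H2 58, Z-β→H2 11, Z-γ→H2 6, Z-δ→H2 30, Z-ε→H2 56  ⇒ total 161.
Compare {H5}: total 163.
Compare {H1}: total 185.
No size-1 selection does better; minimum is 161.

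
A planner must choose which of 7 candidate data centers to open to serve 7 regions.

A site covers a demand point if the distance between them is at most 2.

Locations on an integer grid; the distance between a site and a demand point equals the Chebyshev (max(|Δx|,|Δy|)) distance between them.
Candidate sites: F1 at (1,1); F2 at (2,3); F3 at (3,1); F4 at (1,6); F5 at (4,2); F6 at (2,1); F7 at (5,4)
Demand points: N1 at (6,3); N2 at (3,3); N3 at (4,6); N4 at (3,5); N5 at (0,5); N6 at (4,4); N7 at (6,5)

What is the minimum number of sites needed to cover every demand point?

2

Coverage sets (demand points within 2 of each site):
  F1: {N2}
  F2: {N2, N4, N5, N6}
  F3: {N2}
  F4: {N4, N5}
  F5: {N1, N2, N6}
  F6: {N2}
  F7: {N1, N2, N3, N4, N6, N7}
No single site covers all 7 demand points.
But {F2, F7} covers everything, so the minimum is 2.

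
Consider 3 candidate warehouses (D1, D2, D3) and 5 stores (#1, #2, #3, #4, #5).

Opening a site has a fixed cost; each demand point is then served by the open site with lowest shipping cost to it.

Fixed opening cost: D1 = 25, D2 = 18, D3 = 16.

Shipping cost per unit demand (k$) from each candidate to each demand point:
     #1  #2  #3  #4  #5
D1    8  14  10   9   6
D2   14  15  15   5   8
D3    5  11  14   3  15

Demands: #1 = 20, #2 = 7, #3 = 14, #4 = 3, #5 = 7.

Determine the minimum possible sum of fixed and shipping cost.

409

Open {D1, D3}: assign each demand point to its cheapest open site.
  #1→D3 20×5=100, #2→D3 7×11=77, #3→D1 14×10=140, #4→D3 3×3=9, #5→D1 7×6=42
  shipping cost 368, fixed 41 → total 409.
Compare {D1, D2, D3}: shipping cost 368 + fixed 59 = 427.
Compare {D2, D3}: shipping cost 438 + fixed 34 = 472.
Compare {D1}: shipping cost 467 + fixed 25 = 492.
All other subsets cost ≥ 427. Minimum total cost: 409.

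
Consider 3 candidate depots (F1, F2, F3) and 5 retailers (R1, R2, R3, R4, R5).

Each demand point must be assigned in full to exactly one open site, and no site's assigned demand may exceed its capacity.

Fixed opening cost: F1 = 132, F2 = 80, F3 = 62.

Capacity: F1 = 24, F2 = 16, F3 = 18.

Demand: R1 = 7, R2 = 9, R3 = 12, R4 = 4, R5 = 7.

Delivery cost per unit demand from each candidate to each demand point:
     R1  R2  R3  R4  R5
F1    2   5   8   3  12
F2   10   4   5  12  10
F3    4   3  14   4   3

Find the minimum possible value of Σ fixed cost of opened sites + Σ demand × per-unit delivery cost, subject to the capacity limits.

364

Open {F1, F3}; cheapest assignment that respects the capacities:
  F1 (cap 24, load 23): R1, R3, R4 — cost 7×2 + 12×8 + 4×3 = 122
  F3 (cap 18, load 16): R2, R5 — cost 9×3 + 7×3 = 48
  Shipping 170, fixed 194 → total 364.
  Any other capacity-feasible assignment to {F1, F3} ships for at least 170.
Compare {F1, F2, F3}: its best feasible assignment gives total 408.
Compare {F1, F2}: its best feasible assignment gives total 440.
Every other set of open sites that can feasibly serve all demand totals ≥ 408 even under its best assignment. Minimum: 364.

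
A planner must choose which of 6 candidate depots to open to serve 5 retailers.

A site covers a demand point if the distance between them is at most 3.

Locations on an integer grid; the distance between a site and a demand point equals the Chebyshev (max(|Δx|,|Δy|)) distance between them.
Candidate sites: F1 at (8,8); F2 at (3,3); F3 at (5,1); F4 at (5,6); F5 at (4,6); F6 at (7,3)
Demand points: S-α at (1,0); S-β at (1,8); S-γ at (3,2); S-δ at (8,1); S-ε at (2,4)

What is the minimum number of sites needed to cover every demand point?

Coverage sets (demand points within 3 of each site):
  F1: {}
  F2: {S-α, S-γ, S-ε}
  F3: {S-γ, S-δ, S-ε}
  F4: {S-ε}
  F5: {S-β, S-ε}
  F6: {S-δ}
No 2 sites suffice: every size-2 union leaves at least one demand point uncovered.
But {F2, F3, F5} covers everything, so the minimum is 3.

3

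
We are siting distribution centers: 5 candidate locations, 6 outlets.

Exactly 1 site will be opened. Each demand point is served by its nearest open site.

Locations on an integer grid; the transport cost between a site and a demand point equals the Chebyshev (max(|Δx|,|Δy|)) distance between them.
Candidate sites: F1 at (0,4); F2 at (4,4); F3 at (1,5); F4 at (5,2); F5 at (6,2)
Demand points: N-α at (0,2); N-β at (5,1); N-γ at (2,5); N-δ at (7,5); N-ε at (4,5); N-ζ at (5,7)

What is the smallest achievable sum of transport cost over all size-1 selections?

Open {F2}.
  N-α→F2 4, N-β→F2 3, N-γ→F2 2, N-δ→F2 3, N-ε→F2 1, N-ζ→F2 3  ⇒ total 16.
Compare {F4}: total 20.
Compare {F3}: total 21.
No size-1 selection does better; minimum is 16.

16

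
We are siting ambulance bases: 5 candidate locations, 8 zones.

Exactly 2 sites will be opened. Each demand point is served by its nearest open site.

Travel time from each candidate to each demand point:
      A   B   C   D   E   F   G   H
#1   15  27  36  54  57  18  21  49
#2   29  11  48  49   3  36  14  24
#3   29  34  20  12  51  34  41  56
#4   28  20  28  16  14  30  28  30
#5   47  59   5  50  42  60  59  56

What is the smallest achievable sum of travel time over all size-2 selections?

Open {#2, #3}.
  A→#2 29, B→#2 11, C→#3 20, D→#3 12, E→#2 3, F→#3 34, G→#2 14, H→#2 24  ⇒ total 147.
Compare {#2, #4}: total 154.
Compare {#1, #4}: total 162.
No size-2 selection does better; minimum is 147.

147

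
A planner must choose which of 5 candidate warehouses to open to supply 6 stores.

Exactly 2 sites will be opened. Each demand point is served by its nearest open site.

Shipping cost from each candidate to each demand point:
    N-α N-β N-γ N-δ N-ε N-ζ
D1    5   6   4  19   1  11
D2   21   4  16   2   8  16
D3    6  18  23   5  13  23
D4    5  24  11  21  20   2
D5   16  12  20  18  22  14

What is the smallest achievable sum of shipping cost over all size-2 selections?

Open {D1, D2}.
  N-α→D1 5, N-β→D2 4, N-γ→D1 4, N-δ→D2 2, N-ε→D1 1, N-ζ→D1 11  ⇒ total 27.
Compare {D1, D3}: total 32.
Compare {D2, D4}: total 32.
No size-2 selection does better; minimum is 27.

27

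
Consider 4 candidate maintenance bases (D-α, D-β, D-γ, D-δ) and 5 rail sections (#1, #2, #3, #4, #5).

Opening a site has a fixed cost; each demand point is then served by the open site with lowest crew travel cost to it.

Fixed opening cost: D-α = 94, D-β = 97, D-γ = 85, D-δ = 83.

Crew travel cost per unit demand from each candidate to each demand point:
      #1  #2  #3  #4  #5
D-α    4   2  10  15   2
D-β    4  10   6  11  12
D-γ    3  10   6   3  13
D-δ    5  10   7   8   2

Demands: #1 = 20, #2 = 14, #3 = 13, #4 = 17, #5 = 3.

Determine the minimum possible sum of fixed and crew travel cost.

402

Open {D-α, D-γ}: assign each demand point to its cheapest open site.
  #1→D-γ 20×3=60, #2→D-α 14×2=28, #3→D-γ 13×6=78, #4→D-γ 17×3=51, #5→D-α 3×2=6
  crew travel cost 223, fixed 179 → total 402.
Compare {D-γ}: crew travel cost 368 + fixed 85 = 453.
Compare {D-α, D-γ, D-δ}: crew travel cost 223 + fixed 262 = 485.
Compare {D-α, D-β, D-γ}: crew travel cost 223 + fixed 276 = 499.
All other subsets cost ≥ 453. Minimum total cost: 402.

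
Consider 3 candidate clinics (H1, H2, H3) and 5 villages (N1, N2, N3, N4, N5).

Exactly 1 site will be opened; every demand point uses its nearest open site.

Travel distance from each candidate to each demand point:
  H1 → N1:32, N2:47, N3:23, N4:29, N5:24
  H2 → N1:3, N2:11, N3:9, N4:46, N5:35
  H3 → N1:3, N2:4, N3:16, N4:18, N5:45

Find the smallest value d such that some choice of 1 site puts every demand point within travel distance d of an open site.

45

Open {H3}.
  Farthest demand point is N5 at travel distance 45 (to H3); all others are ≤ 45.
With {H2} the worst case is 46.
With {H1} the worst case is 47.
No size-1 selection achieves below 45.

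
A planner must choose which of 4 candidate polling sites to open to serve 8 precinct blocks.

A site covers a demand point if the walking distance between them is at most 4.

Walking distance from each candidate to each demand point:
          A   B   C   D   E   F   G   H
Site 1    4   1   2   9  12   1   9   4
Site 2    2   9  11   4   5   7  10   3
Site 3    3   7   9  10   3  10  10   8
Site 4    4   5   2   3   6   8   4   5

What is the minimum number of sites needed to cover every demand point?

Coverage sets (demand points within 4 of each site):
  Site 1: {A, B, C, F, H}
  Site 2: {A, D, H}
  Site 3: {A, E}
  Site 4: {A, C, D, G}
No 2 sites suffice: every size-2 union leaves at least one demand point uncovered.
But {Site 1, Site 3, Site 4} covers everything, so the minimum is 3.

3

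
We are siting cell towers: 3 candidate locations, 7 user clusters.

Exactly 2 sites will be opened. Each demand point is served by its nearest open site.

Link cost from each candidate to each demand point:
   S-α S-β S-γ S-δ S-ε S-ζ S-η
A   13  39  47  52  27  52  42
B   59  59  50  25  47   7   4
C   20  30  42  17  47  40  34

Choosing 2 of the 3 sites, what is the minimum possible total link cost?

Open {A, B}.
  S-α→A 13, S-β→A 39, S-γ→A 47, S-δ→B 25, S-ε→A 27, S-ζ→B 7, S-η→B 4  ⇒ total 162.
Compare {B, C}: total 167.
Compare {A, C}: total 203.

162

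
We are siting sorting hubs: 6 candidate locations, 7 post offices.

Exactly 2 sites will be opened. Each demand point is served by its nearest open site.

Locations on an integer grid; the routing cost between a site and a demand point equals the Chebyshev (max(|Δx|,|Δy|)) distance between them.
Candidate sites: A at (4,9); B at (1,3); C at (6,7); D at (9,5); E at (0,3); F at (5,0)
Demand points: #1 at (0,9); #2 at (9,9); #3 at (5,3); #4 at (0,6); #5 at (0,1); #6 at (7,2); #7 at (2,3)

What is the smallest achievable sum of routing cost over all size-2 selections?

23

Open {B, D}.
  #1→B 6, #2→D 4, #3→B 4, #4→B 3, #5→B 2, #6→D 3, #7→B 1  ⇒ total 23.
Compare {B, C}: total 24.
Compare {D, E}: total 24.
No size-2 selection does better; minimum is 23.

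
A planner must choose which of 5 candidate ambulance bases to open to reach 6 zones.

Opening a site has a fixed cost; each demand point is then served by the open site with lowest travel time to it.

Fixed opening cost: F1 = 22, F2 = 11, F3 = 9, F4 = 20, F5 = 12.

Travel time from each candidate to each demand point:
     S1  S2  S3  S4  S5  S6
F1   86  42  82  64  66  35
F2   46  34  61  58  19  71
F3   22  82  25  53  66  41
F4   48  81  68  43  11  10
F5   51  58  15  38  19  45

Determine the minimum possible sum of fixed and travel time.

182

Open {F2, F3, F4, F5}: assign each demand point to its cheapest open site.
  S1→F3 22, S2→F2 34, S3→F5 15, S4→F5 38, S5→F4 11, S6→F4 10
  travel time 130, fixed 52 → total 182.
Compare {F2, F3, F4}: travel time 145 + fixed 40 = 185.
Compare {F3, F4, F5}: travel time 154 + fixed 41 = 195.
Compare {F2, F4, F5}: travel time 154 + fixed 43 = 197.
All other subsets cost ≥ 185. Minimum total cost: 182.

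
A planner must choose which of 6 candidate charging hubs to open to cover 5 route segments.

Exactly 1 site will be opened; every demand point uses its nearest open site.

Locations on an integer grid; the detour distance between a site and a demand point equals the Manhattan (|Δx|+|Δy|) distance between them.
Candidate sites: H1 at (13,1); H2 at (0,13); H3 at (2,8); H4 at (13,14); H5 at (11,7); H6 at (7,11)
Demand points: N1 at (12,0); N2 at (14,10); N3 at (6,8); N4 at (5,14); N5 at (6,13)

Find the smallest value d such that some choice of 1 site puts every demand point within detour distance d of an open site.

Open {H5}.
  Farthest demand point is N4 at detour distance 13 (to H5); all others are ≤ 13.
With {H4} the worst case is 15.
With {H6} the worst case is 16.
No size-1 selection achieves below 13.

13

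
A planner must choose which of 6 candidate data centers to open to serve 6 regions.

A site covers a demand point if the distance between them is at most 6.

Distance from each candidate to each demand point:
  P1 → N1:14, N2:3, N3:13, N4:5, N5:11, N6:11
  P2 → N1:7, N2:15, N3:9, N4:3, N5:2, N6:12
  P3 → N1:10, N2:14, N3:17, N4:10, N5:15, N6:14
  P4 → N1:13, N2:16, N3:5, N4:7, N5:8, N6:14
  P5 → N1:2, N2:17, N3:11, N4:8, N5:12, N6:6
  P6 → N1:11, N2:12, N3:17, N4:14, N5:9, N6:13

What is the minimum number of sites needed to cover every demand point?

4

Coverage sets (demand points within 6 of each site):
  P1: {N2, N4}
  P2: {N4, N5}
  P3: {}
  P4: {N3}
  P5: {N1, N6}
  P6: {}
No 3 sites suffice: every size-3 union leaves at least one demand point uncovered.
But {P1, P2, P4, P5} covers everything, so the minimum is 4.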